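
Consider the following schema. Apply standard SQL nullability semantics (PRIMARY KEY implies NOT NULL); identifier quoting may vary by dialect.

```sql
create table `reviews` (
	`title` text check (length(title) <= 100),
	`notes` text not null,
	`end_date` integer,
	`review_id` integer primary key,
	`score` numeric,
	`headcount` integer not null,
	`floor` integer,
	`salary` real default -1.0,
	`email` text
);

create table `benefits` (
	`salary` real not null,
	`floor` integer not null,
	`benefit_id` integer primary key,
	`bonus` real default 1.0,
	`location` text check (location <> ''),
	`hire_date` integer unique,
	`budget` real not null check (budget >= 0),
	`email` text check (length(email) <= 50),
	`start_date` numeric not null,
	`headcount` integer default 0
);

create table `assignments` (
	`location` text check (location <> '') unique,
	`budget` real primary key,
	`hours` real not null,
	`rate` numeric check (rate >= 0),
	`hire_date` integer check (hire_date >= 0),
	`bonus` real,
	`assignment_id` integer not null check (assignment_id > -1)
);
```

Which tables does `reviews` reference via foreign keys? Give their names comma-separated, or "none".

none

No column in reviews has a REFERENCES clause.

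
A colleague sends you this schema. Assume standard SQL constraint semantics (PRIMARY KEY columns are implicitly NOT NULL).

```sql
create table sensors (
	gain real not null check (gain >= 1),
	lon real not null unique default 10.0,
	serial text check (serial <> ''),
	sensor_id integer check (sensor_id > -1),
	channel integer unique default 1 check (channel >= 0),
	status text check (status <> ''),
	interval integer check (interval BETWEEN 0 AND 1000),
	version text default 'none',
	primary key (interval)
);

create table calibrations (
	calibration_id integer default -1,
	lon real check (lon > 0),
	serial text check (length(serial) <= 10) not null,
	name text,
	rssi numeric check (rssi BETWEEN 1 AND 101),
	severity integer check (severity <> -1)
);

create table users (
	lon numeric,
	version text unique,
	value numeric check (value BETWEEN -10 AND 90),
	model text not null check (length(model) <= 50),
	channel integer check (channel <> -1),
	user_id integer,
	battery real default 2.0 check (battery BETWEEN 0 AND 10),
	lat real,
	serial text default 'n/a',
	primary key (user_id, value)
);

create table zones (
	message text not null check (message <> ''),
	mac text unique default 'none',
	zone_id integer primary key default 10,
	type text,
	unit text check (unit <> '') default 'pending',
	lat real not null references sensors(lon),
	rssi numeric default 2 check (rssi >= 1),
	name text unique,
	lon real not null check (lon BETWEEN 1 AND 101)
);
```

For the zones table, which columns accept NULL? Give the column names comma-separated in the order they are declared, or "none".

mac, type, unit, rssi, name

- message: declared NOT NULL → not nullable.
- mac: UNIQUE does not imply NOT NULL → nullable.
- zone_id: part of the PRIMARY KEY, which implies NOT NULL → not nullable.
- type: no NOT NULL constraint applies → nullable.
- unit: CHECK does not forbid NULL (a CHECK constraint passes when its expression is NULL) → nullable.
- lat: declared NOT NULL → not nullable.
- rssi: CHECK does not forbid NULL (a CHECK constraint passes when its expression is NULL) → nullable.
- name: UNIQUE does not imply NOT NULL → nullable.
- lon: declared NOT NULL → not nullable.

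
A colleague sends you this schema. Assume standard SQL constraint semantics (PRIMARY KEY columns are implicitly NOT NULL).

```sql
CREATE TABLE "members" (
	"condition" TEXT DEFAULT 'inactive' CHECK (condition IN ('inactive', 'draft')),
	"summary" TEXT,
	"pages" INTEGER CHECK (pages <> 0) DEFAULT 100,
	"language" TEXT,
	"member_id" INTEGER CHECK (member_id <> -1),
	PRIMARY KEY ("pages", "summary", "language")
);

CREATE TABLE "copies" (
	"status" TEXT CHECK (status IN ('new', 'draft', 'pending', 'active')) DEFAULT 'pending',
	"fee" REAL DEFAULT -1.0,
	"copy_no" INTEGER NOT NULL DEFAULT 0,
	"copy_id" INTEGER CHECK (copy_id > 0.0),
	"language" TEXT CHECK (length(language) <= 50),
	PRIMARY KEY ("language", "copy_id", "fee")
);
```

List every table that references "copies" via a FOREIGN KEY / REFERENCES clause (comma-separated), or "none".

No REFERENCES clause anywhere in the schema names copies.

none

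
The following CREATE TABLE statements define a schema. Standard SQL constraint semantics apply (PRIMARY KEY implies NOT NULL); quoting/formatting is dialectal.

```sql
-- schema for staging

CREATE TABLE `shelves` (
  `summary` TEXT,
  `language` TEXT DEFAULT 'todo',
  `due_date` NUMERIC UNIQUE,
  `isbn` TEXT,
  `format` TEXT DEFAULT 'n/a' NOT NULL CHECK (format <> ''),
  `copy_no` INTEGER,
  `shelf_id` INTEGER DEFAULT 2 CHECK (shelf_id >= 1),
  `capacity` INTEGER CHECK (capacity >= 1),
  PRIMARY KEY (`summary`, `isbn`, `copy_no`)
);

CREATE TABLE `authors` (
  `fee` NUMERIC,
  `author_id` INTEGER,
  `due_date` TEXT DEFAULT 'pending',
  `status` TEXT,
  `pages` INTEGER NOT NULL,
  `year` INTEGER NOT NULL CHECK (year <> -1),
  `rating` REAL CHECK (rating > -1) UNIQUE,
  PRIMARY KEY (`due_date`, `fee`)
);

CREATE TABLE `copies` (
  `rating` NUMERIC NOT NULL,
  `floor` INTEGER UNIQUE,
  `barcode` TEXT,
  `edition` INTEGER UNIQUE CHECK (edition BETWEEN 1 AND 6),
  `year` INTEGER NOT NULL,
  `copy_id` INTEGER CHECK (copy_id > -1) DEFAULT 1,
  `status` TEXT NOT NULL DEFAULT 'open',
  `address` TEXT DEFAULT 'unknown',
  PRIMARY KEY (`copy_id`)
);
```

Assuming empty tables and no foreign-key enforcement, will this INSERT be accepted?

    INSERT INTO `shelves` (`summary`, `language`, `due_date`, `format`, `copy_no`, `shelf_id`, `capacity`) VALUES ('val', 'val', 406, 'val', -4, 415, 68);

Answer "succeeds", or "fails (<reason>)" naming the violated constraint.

isbn is omitted from the column list and has no DEFAULT, so it would receive NULL.
But isbn is part of the PRIMARY KEY (implied NOT NULL).

fails (NOT NULL on isbn)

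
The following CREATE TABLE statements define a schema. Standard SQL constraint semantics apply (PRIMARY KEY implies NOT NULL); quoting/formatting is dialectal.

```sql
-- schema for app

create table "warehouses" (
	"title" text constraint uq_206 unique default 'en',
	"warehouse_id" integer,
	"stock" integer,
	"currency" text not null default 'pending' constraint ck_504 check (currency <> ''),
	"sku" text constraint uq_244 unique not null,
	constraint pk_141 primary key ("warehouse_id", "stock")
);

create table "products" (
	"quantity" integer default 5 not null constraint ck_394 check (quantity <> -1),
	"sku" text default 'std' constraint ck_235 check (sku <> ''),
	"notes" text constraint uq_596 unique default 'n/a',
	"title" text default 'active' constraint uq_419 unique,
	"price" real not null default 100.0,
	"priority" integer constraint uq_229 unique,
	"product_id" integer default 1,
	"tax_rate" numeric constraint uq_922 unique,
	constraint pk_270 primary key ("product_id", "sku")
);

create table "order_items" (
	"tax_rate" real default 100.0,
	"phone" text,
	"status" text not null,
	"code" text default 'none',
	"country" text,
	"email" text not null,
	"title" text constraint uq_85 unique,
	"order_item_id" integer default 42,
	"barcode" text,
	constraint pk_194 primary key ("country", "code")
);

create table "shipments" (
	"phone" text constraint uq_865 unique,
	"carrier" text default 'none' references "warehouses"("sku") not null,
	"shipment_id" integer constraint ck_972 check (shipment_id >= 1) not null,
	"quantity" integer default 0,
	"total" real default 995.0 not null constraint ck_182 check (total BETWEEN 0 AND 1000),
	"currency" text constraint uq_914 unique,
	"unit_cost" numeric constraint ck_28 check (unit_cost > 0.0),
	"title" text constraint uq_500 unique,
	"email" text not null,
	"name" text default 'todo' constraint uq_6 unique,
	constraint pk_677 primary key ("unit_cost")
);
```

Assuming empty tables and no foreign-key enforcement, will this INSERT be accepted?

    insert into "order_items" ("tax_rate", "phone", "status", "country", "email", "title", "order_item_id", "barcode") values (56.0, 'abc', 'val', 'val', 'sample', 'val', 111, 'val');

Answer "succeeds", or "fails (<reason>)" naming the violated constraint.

succeeds

NOT NULL columns: code defaults to 'none'; country is supplied; email is supplied; status is supplied.
No constraint is violated.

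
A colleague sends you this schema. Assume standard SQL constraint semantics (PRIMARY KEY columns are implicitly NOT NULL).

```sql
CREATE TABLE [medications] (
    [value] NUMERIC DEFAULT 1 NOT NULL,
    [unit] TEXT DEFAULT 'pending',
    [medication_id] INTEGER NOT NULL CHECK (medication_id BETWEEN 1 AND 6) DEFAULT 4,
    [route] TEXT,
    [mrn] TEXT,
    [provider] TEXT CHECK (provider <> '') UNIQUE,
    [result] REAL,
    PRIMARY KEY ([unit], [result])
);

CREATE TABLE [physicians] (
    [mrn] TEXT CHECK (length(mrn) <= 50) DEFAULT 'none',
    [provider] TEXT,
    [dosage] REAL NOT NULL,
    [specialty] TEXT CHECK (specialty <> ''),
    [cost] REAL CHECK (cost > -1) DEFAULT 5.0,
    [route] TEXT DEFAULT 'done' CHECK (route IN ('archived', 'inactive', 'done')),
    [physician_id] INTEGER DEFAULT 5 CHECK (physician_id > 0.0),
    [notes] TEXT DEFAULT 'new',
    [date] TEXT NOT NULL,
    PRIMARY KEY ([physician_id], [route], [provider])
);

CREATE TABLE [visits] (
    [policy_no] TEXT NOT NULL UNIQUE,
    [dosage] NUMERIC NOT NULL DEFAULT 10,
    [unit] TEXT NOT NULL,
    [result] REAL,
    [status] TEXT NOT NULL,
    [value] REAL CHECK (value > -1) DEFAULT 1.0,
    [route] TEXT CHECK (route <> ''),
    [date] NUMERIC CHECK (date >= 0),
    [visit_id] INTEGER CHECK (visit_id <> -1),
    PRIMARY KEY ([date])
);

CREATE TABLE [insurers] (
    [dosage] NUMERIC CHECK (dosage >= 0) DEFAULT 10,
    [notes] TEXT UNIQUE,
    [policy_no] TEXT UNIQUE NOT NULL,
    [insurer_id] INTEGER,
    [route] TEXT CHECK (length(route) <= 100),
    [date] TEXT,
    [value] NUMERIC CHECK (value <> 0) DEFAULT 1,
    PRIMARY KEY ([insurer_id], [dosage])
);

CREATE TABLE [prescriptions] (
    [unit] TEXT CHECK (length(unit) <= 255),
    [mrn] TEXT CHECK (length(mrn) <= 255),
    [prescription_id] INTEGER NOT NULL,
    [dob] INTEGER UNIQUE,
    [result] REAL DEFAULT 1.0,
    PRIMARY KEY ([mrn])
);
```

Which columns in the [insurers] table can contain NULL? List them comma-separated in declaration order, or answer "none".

- dosage: part of the PRIMARY KEY, which implies NOT NULL → not nullable.
- notes: UNIQUE does not imply NOT NULL → nullable.
- policy_no: declared NOT NULL → not nullable.
- insurer_id: part of the PRIMARY KEY, which implies NOT NULL → not nullable.
- route: CHECK does not forbid NULL (a CHECK constraint passes when its expression is NULL) → nullable.
- date: no NOT NULL constraint applies → nullable.
- value: CHECK does not forbid NULL (a CHECK constraint passes when its expression is NULL) → nullable.

notes, route, date, value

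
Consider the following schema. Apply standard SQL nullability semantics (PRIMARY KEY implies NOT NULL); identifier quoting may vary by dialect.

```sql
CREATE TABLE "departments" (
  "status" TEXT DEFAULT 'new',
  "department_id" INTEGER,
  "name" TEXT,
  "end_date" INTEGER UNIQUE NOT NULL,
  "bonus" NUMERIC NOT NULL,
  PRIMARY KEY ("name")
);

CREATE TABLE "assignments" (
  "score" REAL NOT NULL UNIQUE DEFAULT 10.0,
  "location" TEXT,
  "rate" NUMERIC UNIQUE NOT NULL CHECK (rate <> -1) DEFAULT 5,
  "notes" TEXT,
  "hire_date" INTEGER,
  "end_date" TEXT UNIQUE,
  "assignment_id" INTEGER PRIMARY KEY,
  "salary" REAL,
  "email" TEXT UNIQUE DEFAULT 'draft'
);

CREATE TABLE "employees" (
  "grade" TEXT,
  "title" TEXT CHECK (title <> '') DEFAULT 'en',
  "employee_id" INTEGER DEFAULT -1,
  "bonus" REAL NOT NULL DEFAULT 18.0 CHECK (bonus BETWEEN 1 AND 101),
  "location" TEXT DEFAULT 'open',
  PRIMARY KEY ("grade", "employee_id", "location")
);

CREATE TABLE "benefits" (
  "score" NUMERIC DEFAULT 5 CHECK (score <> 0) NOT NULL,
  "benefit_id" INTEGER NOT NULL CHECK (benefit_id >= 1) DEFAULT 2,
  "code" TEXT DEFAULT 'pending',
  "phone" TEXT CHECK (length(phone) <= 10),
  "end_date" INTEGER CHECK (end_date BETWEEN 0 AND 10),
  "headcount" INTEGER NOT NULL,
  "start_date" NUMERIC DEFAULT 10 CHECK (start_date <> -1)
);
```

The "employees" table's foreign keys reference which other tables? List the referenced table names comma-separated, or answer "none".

none

No column in employees has a REFERENCES clause.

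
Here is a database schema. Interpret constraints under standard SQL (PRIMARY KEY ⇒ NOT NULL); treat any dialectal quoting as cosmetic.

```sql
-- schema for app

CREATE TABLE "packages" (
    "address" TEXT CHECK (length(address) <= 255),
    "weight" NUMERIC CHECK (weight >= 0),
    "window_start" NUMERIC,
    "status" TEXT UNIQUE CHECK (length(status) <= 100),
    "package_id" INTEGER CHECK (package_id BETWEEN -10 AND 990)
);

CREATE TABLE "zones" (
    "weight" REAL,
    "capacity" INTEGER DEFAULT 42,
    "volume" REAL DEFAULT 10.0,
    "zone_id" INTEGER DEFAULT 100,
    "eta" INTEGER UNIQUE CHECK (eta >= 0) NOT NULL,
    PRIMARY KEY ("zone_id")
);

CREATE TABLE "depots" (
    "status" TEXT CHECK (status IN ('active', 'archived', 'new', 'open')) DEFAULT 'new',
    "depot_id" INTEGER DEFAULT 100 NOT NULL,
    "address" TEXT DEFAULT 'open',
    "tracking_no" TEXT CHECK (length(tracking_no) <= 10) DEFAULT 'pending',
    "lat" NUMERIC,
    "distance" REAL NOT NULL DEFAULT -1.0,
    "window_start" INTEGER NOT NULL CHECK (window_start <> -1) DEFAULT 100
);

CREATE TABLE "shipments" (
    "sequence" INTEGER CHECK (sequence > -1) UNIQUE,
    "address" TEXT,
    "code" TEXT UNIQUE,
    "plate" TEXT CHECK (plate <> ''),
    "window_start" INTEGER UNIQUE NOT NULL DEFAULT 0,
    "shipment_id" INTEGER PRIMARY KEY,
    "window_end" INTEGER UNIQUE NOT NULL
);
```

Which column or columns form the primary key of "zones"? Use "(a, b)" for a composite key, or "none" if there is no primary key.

zone_id

zone_id is declared PRIMARY KEY as a table-level PRIMARY KEY clause.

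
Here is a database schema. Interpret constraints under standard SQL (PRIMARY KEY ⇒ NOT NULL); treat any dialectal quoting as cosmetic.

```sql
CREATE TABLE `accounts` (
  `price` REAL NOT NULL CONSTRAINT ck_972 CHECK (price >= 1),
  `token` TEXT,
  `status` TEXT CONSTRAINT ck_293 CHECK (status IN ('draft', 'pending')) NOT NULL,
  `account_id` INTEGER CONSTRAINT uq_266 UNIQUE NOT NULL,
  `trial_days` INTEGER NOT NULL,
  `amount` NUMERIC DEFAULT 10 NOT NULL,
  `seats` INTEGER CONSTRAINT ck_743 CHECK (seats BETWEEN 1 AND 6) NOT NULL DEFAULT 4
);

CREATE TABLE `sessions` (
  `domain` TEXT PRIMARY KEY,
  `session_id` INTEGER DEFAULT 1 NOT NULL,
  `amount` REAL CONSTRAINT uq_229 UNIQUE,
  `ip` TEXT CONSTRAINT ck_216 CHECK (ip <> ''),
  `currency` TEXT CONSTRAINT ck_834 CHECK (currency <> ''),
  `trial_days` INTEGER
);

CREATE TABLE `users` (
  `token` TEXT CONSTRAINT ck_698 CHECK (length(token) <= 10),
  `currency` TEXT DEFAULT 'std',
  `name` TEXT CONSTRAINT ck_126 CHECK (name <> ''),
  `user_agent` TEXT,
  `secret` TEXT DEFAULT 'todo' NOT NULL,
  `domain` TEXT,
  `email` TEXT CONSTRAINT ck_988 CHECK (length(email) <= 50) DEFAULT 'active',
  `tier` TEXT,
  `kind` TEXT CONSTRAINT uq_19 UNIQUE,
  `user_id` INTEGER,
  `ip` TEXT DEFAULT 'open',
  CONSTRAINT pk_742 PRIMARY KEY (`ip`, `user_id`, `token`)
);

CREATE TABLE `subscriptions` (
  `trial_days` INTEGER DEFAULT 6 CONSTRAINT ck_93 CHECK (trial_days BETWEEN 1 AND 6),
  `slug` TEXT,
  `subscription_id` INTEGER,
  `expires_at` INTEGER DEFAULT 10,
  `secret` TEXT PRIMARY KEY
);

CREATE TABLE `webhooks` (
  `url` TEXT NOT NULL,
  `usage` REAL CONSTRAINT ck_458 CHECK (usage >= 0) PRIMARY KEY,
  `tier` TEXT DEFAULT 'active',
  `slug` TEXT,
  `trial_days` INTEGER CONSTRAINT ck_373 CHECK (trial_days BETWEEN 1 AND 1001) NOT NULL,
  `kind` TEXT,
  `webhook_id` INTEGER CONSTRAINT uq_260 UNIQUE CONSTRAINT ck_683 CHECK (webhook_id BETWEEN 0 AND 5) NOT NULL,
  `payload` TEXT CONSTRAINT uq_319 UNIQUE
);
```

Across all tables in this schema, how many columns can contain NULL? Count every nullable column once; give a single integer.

accounts: 1 nullable (token — PK none and explicit NOT NULL columns excluded).
sessions: 4 nullable (amount, ip, currency, trial_days — PK (domain) and explicit NOT NULL columns excluded).
users: 7 nullable (currency, name, user_agent, domain, email, tier, kind — PK (ip, user_id, token) and explicit NOT NULL columns excluded).
subscriptions: 4 nullable (trial_days, slug, subscription_id, expires_at — PK (secret) and explicit NOT NULL columns excluded).
webhooks: 4 nullable (tier, slug, kind, payload — PK (usage) and explicit NOT NULL columns excluded).
Total: 1 + 4 + 7 + 4 + 4 = 20.

20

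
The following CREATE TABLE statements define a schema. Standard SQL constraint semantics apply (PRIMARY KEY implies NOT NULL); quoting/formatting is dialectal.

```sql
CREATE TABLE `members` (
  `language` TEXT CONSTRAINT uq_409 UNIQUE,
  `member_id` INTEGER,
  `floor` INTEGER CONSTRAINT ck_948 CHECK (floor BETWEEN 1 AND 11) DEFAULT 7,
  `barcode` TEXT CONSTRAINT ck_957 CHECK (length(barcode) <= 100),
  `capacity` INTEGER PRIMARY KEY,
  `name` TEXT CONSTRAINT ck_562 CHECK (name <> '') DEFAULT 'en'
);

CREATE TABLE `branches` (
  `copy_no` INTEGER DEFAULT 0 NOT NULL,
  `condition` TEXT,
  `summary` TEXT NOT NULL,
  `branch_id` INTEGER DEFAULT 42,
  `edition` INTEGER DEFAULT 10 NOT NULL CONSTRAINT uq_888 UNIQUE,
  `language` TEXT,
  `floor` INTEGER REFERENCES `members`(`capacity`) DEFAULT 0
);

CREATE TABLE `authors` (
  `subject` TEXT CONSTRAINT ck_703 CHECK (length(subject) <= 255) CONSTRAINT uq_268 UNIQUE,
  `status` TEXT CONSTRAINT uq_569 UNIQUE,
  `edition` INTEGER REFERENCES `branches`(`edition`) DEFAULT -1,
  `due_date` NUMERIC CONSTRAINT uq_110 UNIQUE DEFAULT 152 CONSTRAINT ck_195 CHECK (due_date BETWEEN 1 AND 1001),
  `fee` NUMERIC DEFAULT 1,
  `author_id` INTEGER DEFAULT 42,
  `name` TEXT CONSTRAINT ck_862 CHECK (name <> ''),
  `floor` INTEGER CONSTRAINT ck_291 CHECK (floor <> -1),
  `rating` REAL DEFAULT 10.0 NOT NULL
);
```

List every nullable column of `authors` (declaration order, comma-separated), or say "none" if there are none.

- subject: CHECK does not forbid NULL (a CHECK constraint passes when its expression is NULL) → nullable.
- status: UNIQUE does not imply NOT NULL → nullable.
- edition: a foreign key column may be NULL unless separately constrained → nullable.
- due_date: CHECK does not forbid NULL (a CHECK constraint passes when its expression is NULL) → nullable.
- fee: DEFAULT only fills an omitted column; an explicit NULL is still allowed → nullable.
- author_id: DEFAULT only fills an omitted column; an explicit NULL is still allowed → nullable.
- name: CHECK does not forbid NULL (a CHECK constraint passes when its expression is NULL) → nullable.
- floor: CHECK does not forbid NULL (a CHECK constraint passes when its expression is NULL) → nullable.
- rating: declared NOT NULL → not nullable.

subject, status, edition, due_date, fee, author_id, name, floor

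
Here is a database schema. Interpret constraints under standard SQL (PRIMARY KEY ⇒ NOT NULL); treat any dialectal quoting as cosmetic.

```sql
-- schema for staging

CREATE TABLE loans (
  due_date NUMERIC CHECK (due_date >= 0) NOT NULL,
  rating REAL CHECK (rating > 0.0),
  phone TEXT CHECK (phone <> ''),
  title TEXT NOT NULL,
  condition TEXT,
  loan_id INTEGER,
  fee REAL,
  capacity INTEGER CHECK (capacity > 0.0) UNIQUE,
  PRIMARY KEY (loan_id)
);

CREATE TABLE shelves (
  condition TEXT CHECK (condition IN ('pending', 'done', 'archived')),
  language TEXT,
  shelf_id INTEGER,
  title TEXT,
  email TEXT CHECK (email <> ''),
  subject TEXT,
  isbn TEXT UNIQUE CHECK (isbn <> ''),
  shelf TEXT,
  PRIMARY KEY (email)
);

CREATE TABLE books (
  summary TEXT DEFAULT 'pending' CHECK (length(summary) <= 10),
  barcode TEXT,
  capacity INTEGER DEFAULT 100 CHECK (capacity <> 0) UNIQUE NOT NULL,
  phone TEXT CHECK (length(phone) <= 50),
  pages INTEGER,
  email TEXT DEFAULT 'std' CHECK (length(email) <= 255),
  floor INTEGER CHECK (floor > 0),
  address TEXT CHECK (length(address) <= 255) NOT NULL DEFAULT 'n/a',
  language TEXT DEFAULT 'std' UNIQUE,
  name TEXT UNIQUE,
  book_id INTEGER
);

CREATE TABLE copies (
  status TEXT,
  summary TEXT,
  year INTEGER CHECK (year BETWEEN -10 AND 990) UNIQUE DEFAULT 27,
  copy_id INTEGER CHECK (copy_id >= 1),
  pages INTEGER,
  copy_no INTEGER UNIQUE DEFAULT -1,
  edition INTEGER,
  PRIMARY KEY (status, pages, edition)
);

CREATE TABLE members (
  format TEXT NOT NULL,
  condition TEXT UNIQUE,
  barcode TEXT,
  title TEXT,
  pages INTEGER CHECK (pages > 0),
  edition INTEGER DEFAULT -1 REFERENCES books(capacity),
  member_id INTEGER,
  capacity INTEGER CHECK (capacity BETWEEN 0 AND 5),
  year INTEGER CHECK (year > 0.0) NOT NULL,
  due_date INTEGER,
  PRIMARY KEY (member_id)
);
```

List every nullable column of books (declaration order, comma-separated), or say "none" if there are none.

- summary: CHECK does not forbid NULL (a CHECK constraint passes when its expression is NULL) → nullable.
- barcode: no NOT NULL constraint applies → nullable.
- capacity: declared NOT NULL → not nullable.
- phone: CHECK does not forbid NULL (a CHECK constraint passes when its expression is NULL) → nullable.
- pages: no NOT NULL constraint applies → nullable.
- email: CHECK does not forbid NULL (a CHECK constraint passes when its expression is NULL) → nullable.
- floor: CHECK does not forbid NULL (a CHECK constraint passes when its expression is NULL) → nullable.
- address: declared NOT NULL → not nullable.
- language: UNIQUE does not imply NOT NULL → nullable.
- name: UNIQUE does not imply NOT NULL → nullable.
- book_id: no NOT NULL constraint applies → nullable.

summary, barcode, phone, pages, email, floor, language, name, book_id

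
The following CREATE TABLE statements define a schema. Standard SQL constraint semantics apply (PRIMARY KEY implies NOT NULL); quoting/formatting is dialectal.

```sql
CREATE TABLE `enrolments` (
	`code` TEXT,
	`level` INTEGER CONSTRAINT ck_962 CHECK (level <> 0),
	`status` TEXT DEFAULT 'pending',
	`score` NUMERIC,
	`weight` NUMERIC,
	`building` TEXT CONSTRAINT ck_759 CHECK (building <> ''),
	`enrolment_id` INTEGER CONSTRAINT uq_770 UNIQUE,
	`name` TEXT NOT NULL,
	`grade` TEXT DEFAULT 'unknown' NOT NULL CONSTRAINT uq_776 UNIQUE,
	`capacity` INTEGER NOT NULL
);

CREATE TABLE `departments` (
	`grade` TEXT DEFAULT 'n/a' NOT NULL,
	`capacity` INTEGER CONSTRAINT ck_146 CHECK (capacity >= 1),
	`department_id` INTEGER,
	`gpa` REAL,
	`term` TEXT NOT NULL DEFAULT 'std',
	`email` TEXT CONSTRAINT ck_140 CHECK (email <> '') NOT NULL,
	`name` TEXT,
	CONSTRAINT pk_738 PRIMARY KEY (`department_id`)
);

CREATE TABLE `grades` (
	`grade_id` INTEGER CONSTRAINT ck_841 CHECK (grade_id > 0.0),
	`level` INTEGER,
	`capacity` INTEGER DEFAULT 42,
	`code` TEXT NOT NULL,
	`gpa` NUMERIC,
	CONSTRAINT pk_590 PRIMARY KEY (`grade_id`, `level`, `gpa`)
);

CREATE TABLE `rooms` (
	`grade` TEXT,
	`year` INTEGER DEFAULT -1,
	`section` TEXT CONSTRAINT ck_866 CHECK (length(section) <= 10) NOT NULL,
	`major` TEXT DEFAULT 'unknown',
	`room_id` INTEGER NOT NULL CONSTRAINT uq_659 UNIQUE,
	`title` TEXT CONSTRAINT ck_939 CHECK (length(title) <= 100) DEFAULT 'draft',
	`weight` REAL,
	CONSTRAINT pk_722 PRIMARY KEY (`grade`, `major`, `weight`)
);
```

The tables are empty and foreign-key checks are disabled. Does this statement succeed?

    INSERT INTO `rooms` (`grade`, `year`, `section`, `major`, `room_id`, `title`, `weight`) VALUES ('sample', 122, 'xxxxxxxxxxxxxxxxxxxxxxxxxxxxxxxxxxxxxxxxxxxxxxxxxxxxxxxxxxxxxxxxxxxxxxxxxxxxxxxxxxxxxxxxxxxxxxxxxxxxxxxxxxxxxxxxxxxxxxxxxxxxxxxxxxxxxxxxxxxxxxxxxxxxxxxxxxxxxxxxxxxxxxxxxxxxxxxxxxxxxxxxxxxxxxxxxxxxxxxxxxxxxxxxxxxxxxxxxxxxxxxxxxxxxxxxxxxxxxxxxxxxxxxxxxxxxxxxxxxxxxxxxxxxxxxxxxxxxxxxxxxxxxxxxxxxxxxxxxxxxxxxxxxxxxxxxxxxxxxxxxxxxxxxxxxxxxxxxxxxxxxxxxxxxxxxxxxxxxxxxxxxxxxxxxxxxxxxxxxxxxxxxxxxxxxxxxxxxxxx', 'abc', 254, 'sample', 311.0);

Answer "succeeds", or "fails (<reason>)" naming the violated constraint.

The value 'xxxxxxxxxxxxxxxxxxxxxxxxxxxxxxxxxxxxxxxxxxxxxxxxxxxxxxxxxxxxxxxxxxxxxxxxxxxxxxxxxxxxxxxxxxxxxxxxxxxxxxxxxxxxxxxxxxxxxxxxxxxxxxxxxxxxxxxxxxxxxxxxxxxxxxxxxxxxxxxxxxxxxxxxxxxxxxxxxxxxxxxxxxxxxxxxxxxxxxxxxxxxxxxxxxxxxxxxxxxxxxxxxxxxxxxxxxxxxxxxxxxxxxxxxxxxxxxxxxxxxxxxxxxxxxxxxxxxxxxxxxxxxxxxxxxxxxxxxxxxxxxxxxxxxxxxxxxxxxxxxxxxxxxxxxxxxxxxxxxxxxxxxxxxxxxxxxxxxxxxxxxxxxxxxxxxxxxxxxxxxxxxxxxxxxxxxxxxxxxx' for section violates CHECK (length(section) <= 10).

fails (CHECK on section)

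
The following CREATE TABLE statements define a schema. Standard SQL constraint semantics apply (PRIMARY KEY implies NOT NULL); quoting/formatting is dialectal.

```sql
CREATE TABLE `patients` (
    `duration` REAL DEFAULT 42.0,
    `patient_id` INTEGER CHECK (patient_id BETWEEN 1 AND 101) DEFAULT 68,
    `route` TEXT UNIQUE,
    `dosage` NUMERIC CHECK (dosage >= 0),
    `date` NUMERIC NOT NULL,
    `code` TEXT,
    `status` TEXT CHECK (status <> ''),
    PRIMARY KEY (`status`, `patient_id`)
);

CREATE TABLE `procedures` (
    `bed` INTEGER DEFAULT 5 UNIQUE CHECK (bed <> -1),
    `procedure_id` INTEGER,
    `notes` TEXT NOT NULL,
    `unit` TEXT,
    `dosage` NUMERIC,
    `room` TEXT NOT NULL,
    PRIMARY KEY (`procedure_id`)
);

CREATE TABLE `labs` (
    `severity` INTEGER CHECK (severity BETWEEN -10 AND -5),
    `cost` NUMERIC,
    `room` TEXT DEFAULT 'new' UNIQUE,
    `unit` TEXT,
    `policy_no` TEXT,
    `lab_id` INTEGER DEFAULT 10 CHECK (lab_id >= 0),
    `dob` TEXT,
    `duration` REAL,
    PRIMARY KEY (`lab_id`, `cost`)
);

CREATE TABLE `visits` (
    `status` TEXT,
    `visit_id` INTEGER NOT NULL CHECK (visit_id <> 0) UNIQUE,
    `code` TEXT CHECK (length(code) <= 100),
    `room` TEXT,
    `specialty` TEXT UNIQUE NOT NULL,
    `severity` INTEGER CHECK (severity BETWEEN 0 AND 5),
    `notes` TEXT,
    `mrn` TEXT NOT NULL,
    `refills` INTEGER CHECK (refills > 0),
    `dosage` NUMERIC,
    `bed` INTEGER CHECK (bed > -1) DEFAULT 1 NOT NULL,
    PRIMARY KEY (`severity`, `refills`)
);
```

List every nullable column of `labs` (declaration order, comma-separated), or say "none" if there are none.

severity, room, unit, policy_no, dob, duration

- severity: CHECK does not forbid NULL (a CHECK constraint passes when its expression is NULL) → nullable.
- cost: part of the PRIMARY KEY, which implies NOT NULL → not nullable.
- room: UNIQUE does not imply NOT NULL → nullable.
- unit: no NOT NULL constraint applies → nullable.
- policy_no: no NOT NULL constraint applies → nullable.
- lab_id: part of the PRIMARY KEY, which implies NOT NULL → not nullable.
- dob: no NOT NULL constraint applies → nullable.
- duration: no NOT NULL constraint applies → nullable.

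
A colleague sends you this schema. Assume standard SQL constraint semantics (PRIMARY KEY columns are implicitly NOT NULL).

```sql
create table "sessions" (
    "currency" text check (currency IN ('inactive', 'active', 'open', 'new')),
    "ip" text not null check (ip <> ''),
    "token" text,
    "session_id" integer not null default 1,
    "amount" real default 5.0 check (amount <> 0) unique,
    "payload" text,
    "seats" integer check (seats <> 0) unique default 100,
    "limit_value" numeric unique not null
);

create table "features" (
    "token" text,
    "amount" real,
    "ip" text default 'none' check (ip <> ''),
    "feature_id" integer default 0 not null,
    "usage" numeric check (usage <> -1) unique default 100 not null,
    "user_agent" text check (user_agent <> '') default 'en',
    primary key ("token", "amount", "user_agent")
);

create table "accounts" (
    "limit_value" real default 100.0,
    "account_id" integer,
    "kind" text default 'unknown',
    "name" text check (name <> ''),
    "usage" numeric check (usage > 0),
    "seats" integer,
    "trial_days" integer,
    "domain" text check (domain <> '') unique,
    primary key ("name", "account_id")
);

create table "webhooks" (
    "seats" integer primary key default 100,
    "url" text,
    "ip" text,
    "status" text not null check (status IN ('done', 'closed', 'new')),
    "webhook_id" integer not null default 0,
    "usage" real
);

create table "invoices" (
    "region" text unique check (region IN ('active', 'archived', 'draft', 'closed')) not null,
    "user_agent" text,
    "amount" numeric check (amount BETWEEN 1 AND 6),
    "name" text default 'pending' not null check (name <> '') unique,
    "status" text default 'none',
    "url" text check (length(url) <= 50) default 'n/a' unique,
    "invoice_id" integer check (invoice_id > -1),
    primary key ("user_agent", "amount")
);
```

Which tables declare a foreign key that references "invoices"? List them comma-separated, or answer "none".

No REFERENCES clause anywhere in the schema names invoices.

none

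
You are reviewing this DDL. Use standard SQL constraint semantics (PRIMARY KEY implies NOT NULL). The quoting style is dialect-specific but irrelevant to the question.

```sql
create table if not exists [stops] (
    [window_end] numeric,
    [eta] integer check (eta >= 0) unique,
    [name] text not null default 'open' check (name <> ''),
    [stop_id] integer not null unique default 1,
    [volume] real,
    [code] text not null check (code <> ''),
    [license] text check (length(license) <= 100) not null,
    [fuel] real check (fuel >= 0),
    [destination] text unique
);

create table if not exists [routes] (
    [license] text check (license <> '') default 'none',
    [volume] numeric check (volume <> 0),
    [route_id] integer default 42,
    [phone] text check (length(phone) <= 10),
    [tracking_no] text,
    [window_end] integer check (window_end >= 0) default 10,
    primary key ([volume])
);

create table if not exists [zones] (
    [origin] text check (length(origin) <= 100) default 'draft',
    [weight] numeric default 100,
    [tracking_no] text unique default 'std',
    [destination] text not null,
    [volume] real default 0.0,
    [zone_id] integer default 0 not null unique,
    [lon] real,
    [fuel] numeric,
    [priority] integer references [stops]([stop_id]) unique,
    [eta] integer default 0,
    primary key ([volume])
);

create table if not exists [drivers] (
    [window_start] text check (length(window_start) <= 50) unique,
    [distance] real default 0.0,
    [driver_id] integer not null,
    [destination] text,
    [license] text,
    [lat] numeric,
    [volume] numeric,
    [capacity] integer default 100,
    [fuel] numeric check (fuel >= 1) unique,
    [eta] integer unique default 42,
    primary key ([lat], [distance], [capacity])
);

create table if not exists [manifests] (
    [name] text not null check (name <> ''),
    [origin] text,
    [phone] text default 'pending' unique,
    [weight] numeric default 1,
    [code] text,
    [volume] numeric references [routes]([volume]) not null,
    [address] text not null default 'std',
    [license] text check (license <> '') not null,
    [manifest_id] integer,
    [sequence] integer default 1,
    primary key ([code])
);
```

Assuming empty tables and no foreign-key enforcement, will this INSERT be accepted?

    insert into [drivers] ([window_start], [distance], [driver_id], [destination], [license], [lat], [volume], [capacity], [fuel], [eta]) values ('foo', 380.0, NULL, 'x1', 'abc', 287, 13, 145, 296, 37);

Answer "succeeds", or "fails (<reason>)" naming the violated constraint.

driver_id is explicitly set to NULL, but driver_id is declared NOT NULL.

fails (NOT NULL on driver_id)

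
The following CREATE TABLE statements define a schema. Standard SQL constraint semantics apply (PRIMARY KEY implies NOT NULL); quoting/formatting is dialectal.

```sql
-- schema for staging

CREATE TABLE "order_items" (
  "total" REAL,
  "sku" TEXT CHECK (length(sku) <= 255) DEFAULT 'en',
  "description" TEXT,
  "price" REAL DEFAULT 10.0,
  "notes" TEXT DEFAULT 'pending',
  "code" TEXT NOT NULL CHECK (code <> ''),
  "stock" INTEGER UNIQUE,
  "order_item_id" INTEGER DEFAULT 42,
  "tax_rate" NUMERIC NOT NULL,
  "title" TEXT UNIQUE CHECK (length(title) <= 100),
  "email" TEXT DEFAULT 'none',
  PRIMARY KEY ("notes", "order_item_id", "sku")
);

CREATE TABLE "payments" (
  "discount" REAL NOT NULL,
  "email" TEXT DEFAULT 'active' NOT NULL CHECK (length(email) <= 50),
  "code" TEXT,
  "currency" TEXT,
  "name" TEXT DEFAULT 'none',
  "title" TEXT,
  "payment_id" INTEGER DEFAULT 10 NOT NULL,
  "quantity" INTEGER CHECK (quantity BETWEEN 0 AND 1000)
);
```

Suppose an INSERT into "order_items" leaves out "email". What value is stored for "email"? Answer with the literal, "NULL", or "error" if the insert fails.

email has an explicit DEFAULT 'none'.
When the column is omitted from an INSERT, that default is used.

'none'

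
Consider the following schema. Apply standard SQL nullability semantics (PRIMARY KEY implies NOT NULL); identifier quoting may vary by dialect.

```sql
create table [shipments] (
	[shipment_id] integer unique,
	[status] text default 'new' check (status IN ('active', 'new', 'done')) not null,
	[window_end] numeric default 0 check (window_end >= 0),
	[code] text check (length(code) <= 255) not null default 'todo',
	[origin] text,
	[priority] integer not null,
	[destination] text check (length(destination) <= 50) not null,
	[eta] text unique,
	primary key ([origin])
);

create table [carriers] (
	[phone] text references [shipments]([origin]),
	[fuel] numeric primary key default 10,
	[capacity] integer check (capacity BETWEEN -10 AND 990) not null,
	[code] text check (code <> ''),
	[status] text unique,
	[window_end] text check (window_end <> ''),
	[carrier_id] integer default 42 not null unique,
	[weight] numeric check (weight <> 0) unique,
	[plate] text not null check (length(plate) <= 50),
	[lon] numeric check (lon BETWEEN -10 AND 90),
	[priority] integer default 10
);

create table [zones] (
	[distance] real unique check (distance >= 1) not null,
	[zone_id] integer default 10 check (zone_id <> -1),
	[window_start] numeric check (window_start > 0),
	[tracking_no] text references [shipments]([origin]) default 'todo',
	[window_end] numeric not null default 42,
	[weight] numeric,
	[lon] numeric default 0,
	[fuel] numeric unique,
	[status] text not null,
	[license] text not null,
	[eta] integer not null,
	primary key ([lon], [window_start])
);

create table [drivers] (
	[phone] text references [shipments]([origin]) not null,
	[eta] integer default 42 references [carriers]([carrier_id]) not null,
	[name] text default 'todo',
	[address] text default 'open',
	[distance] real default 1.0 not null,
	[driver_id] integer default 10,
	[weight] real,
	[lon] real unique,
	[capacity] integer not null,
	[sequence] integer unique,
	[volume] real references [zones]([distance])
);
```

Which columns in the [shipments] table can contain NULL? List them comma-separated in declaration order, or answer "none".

- shipment_id: UNIQUE does not imply NOT NULL → nullable.
- status: declared NOT NULL → not nullable.
- window_end: CHECK does not forbid NULL (a CHECK constraint passes when its expression is NULL) → nullable.
- code: declared NOT NULL → not nullable.
- origin: part of the PRIMARY KEY, which implies NOT NULL → not nullable.
- priority: declared NOT NULL → not nullable.
- destination: declared NOT NULL → not nullable.
- eta: UNIQUE does not imply NOT NULL → nullable.

shipment_id, window_end, eta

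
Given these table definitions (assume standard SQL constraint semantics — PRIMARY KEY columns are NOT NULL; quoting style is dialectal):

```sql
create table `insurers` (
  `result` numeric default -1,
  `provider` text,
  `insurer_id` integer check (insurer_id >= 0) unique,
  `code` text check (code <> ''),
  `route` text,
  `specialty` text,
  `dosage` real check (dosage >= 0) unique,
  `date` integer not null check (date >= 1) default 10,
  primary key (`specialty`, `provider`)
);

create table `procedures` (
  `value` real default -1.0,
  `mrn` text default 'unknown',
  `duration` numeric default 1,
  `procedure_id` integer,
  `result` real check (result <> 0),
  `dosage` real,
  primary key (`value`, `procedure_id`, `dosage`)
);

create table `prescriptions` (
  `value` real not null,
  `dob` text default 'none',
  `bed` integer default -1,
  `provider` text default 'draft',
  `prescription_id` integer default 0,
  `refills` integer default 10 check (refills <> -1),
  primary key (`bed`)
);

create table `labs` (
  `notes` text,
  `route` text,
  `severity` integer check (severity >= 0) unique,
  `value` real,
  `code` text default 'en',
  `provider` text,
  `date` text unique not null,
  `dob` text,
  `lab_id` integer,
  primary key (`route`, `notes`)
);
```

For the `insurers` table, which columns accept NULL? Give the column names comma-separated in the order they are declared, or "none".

- result: DEFAULT only fills an omitted column; an explicit NULL is still allowed → nullable.
- provider: part of the PRIMARY KEY, which implies NOT NULL → not nullable.
- insurer_id: CHECK does not forbid NULL (a CHECK constraint passes when its expression is NULL) → nullable.
- code: CHECK does not forbid NULL (a CHECK constraint passes when its expression is NULL) → nullable.
- route: no NOT NULL constraint applies → nullable.
- specialty: part of the PRIMARY KEY, which implies NOT NULL → not nullable.
- dosage: CHECK does not forbid NULL (a CHECK constraint passes when its expression is NULL) → nullable.
- date: declared NOT NULL → not nullable.

result, insurer_id, code, route, dosage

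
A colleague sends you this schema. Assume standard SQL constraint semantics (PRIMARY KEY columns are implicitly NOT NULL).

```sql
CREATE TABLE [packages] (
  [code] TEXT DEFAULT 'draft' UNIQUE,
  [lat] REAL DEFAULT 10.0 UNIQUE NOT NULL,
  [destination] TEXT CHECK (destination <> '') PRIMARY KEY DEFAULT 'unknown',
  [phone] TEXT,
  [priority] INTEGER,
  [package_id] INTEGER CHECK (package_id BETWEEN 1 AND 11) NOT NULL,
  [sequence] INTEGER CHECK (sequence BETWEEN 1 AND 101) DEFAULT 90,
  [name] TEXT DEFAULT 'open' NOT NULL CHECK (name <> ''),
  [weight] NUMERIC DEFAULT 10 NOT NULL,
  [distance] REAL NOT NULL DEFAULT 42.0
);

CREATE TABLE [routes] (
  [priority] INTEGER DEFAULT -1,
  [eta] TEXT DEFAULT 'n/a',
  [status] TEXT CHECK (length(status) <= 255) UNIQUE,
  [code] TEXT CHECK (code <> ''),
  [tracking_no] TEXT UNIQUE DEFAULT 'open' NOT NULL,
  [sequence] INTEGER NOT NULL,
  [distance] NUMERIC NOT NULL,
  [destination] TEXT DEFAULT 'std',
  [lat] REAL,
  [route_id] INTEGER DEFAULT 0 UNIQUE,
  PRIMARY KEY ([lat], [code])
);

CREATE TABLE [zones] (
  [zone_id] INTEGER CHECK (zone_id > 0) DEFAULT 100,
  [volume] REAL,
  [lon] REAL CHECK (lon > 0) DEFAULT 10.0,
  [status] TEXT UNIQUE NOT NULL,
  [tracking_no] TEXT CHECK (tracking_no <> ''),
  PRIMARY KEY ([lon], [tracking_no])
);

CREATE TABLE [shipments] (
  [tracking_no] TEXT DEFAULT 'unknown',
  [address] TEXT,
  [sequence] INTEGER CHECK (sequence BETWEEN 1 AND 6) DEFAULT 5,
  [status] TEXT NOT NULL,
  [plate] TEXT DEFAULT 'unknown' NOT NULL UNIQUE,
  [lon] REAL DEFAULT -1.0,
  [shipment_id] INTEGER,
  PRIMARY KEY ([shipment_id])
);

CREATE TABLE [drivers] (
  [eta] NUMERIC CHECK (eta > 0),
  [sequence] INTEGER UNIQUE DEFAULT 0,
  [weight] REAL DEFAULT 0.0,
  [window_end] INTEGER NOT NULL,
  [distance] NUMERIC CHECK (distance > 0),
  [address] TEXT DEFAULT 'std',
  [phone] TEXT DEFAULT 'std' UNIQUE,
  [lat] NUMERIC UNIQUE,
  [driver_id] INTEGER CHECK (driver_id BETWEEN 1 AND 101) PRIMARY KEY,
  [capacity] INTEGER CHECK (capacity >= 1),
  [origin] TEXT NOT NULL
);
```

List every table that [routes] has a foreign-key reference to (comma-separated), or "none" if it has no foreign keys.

No column in routes has a REFERENCES clause.

none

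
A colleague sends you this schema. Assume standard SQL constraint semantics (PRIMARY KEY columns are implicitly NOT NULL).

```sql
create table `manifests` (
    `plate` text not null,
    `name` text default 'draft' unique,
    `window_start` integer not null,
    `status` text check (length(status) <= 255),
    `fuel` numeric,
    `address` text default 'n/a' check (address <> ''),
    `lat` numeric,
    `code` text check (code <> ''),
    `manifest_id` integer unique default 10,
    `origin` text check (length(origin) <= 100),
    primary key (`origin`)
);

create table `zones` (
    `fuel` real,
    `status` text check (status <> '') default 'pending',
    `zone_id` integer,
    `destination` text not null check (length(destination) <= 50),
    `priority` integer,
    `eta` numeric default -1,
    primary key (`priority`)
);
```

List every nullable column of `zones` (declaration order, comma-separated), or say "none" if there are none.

- fuel: no NOT NULL constraint applies → nullable.
- status: CHECK does not forbid NULL (a CHECK constraint passes when its expression is NULL) → nullable.
- zone_id: no NOT NULL constraint applies → nullable.
- destination: declared NOT NULL → not nullable.
- priority: part of the PRIMARY KEY, which implies NOT NULL → not nullable.
- eta: DEFAULT only fills an omitted column; an explicit NULL is still allowed → nullable.

fuel, status, zone_id, eta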